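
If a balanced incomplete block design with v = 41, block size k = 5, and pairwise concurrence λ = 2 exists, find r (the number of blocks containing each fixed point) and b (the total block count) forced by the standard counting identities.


Any 2-(v, k, λ) BIBD satisfies two necessary conditions:
  (i)  Each point sits in r blocks, and counting incidences through any fixed point gives r(k − 1) = λ(v − 1), so r = λ(v − 1)/(k − 1).
  (ii) Total incidences bk = vr, so b = vr/k.
Step 1: r = λ(v − 1)/(k − 1) = 2·(41 − 1)/(5 − 1) = 2·40/4 = 80/4 = 20.
Step 2: b = vr/k = 41·20/5 = 820/5 = 164.
Check integrality: r = 20 ∈ Z ✓, b = 164 ∈ Z ✓.
(These identities are necessary conditions: they determine r and b for any design with these parameters, but do not by themselves prove that one exists.)

r = 20, b = 164.


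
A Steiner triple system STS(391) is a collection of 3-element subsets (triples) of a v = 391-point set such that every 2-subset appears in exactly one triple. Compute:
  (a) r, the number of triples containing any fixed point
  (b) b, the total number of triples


An STS(v) is a 2-(v, 3, 1) BIBD: block size k = 3, λ = 1.
Replication: r(k − 1) = λ(v − 1) ⇒ r·2 = 391 − 1 = 390 ⇒ r = 195.
Block count: b = v(v − 1)/6 = 391·390/6 = 152490/6 = 25415.
(Check via bk = vr: 25415·3 = 76245 = 391·195 = 76245 ✓.)

r = 195, b = 25415.


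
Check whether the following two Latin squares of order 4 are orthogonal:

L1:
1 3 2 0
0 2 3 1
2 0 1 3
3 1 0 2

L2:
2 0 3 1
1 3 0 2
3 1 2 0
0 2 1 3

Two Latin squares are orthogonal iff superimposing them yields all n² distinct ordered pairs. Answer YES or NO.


Form the n² = 16 superimposed pairs (L1[i][j], L2[i][j]), row by row (rows and columns indexed from 0):
row 0: (1,2) (3,0) (2,3) (0,1)
row 1: (0,1) (2,3) (3,0) (1,2)
row 2: (2,3) (0,1) (1,2) (3,0)
row 3: (3,0) (1,2) (0,1) (2,3)
Orthogonality requires all 16 pairs distinct.
But the pair (0,1) repeats: cell (0,3) has L1 = 0, L2 = 1, and cell (1,0) has L1 = 0, L2 = 1.
A repeated pair means some other pair never occurs (only 4 distinct pairs out of 16), so the squares are not orthogonal.
Conclusion: NO.

NO


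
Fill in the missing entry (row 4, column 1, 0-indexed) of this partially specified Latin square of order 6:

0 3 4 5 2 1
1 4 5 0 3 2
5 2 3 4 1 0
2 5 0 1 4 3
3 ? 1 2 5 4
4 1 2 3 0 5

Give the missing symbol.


Row 4 contains symbols [1, 2, 3, 4, 5] — missing [0].
Column 1 contains symbols [1, 2, 3, 4, 5] — missing [0].
The missing symbol must appear in both missing sets; intersection = [0].
Therefore the hidden value is 0.

Missing value = 0.


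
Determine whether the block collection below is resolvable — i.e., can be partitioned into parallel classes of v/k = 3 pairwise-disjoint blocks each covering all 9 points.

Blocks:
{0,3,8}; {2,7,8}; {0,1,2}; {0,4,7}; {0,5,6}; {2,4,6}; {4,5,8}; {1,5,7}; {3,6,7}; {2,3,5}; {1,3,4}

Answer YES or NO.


v = 9, block size k = 3, number of blocks = 11.
For resolvability, blocks must partition into parallel classes of size v/k = 3.
Total blocks must therefore be a multiple of 3: 11 = 3·3 + 2 ⇒ not divisible ✗.
Resolvable? NO.

NO


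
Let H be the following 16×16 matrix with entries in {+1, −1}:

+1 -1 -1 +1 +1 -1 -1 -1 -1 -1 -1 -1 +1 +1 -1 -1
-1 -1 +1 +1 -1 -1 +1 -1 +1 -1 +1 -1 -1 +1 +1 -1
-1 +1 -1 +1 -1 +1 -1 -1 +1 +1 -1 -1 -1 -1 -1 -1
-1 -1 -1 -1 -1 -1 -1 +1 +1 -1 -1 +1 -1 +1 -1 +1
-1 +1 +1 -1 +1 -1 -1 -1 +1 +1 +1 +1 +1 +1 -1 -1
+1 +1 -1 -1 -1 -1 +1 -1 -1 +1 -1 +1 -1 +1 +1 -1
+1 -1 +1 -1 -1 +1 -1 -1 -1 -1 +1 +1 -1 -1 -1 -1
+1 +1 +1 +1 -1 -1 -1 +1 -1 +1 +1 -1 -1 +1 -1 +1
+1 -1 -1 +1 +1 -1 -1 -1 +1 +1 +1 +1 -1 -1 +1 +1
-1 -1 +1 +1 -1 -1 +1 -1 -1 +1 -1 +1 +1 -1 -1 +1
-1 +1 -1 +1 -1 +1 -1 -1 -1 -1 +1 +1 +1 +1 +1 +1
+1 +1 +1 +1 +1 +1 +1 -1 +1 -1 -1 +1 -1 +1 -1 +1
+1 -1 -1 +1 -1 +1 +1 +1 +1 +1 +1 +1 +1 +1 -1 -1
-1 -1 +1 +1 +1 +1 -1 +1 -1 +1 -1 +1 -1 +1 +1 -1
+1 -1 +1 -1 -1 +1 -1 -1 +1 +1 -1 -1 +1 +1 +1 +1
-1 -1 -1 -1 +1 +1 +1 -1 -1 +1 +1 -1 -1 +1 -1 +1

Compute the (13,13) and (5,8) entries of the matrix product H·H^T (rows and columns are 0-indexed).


Row 5 of H: [1, 1, -1, -1, -1, -1, 1, -1, -1, 1, -1, 1, -1, 1, 1, -1].
Row 8 of H: [1, -1, -1, 1, 1, -1, -1, -1, 1, 1, 1, 1, -1, -1, 1, 1].
Row 13 of H: [-1, -1, 1, 1, 1, 1, -1, 1, -1, 1, -1, 1, -1, 1, 1, -1].
(H·H^T)[13][13] = Σ_j H[13][j]·H[13][j] = (-1)² + (-1)² + (1)² + (1)² + (1)² + (1)² + (-1)² + (1)² + (-1)² + (1)² + (-1)² + (1)² + (-1)² + (1)² + (1)² + (-1)² = 1 + 1 + 1 + 1 + 1 + 1 + 1 + 1 + 1 + 1 + 1 + 1 + 1 + 1 + 1 + 1 = 16.
(H·H^T)[5][8] = Σ_j H[5][j]·H[8][j] = (1)·(1) + (1)·(-1) + (-1)·(-1) + (-1)·(1) + (-1)·(1) + (-1)·(-1) + (1)·(-1) + (-1)·(-1) + (-1)·(1) + (1)·(1) + (-1)·(1) + (1)·(1) + (-1)·(-1) + (1)·(-1) + (1)·(1) + (-1)·(1) = 1 + -1 + 1 + -1 + -1 + 1 + -1 + 1 + -1 + 1 + -1 + 1 + 1 + -1 + 1 + -1 = 0.
So rows 5 and 8 are orthogonal; the diagonal entry equals n = 16.

(13,13) entry = 16; (5,8) entry = 0.


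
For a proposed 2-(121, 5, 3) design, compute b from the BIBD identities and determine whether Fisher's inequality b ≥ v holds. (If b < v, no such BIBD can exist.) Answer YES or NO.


b = λv(v − 1)/(k(k − 1)) = 3·121·120/(5·4) = 43560/20 = 2178.
Compare with v = 121: b ≥ v, so Fisher's inequality holds.

YES


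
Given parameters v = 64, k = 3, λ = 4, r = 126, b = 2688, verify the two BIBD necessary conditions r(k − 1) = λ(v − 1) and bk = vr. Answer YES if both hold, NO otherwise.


Condition (i): r(k − 1) = 126·2 = 252; λ(v − 1) = 4·63 = 252. Match? YES.
Condition (ii): bk = 2688·3 = 8064; vr = 64·126 = 8064. Match? YES.
Both conditions hold? YES.

YES


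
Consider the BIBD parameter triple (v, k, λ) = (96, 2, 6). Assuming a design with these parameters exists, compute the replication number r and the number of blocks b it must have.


Any 2-(v, k, λ) BIBD satisfies two necessary conditions:
  (i)  Each point sits in r blocks, and counting incidences through any fixed point gives r(k − 1) = λ(v − 1), so r = λ(v − 1)/(k − 1).
  (ii) Total incidences bk = vr, so b = vr/k.
Step 1: r = λ(v − 1)/(k − 1) = 6·(96 − 1)/(2 − 1) = 6·95/1 = 570/1 = 570.
Step 2: b = vr/k = 96·570/2 = 54720/2 = 27360.
Check integrality: r = 570 ∈ Z ✓, b = 27360 ∈ Z ✓.
(These identities are necessary conditions: they determine r and b for any design with these parameters, but do not by themselves prove that one exists.)

r = 570, b = 27360.


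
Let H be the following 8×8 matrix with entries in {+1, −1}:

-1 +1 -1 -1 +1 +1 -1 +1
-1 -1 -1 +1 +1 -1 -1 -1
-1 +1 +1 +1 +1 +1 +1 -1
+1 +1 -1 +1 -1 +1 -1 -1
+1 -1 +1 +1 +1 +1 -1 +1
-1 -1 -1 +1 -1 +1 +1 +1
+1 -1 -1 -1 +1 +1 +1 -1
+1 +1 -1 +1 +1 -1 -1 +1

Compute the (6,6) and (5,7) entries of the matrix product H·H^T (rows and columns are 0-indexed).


Row 5 of H: [-1, -1, -1, 1, -1, 1, 1, 1].
Row 6 of H: [1, -1, -1, -1, 1, 1, 1, -1].
Row 7 of H: [1, 1, -1, 1, 1, -1, -1, 1].
(H·H^T)[6][6] = Σ_j H[6][j]·H[6][j] = (1)² + (-1)² + (-1)² + (-1)² + (1)² + (1)² + (1)² + (-1)² = 1 + 1 + 1 + 1 + 1 + 1 + 1 + 1 = 8.
(H·H^T)[5][7] = Σ_j H[5][j]·H[7][j] = (-1)·(1) + (-1)·(1) + (-1)·(-1) + (1)·(1) + (-1)·(1) + (1)·(-1) + (1)·(-1) + (1)·(1) = -1 + -1 + 1 + 1 + -1 + -1 + -1 + 1 = -2.
Rows 5 and 7 are not orthogonal (dot product = -2 ≠ 0), so H is not a Hadamard matrix.

(6,6) entry = 8; (5,7) entry = -2.


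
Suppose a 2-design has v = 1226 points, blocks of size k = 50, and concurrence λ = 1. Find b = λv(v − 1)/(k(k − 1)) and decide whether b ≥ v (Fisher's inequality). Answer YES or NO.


r = λ(v − 1)/(k − 1) = 1·1225/49 = 25.
b = vr/k = 1226·25/50 = 613.
Fisher's inequality: b ≥ v ⇔ 613 ≥ 1226? NO.

NO


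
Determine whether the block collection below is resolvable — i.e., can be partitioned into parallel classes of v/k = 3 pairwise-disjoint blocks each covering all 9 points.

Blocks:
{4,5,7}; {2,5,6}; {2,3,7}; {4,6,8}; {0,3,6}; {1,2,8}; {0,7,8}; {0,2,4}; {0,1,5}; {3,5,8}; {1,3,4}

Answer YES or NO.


v = 9, block size k = 3, number of blocks = 11.
For resolvability, blocks must partition into parallel classes of size v/k = 3.
Total blocks must therefore be a multiple of 3: 11 = 3·3 + 2 ⇒ not divisible ✗.
Resolvable? NO.

NO


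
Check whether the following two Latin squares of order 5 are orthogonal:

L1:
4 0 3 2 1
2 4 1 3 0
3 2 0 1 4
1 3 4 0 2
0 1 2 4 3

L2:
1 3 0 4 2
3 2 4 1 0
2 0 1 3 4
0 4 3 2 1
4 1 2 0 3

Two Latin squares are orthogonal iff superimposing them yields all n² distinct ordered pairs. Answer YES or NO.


Form the n² = 25 superimposed pairs (L1[i][j], L2[i][j]), row by row (rows and columns indexed from 0):
row 0: (4,1) (0,3) (3,0) (2,4) (1,2)
row 1: (2,3) (4,2) (1,4) (3,1) (0,0)
row 2: (3,2) (2,0) (0,1) (1,3) (4,4)
row 3: (1,0) (3,4) (4,3) (0,2) (2,1)
row 4: (0,4) (1,1) (2,2) (4,0) (3,3)
Orthogonality requires all 25 pairs distinct.
Check by first coordinate: for each symbol s of L1, list the L2 entries in the n cells where L1 = s; they must all differ.
  L1 = 0: L2 entries (in reading order) 3, 0, 1, 2, 4 — all 5 distinct ✓
  L1 = 1: L2 entries (in reading order) 2, 4, 3, 0, 1 — all 5 distinct ✓
  L1 = 2: L2 entries (in reading order) 4, 3, 0, 1, 2 — all 5 distinct ✓
  L1 = 3: L2 entries (in reading order) 0, 1, 2, 4, 3 — all 5 distinct ✓
  L1 = 4: L2 entries (in reading order) 1, 2, 4, 3, 0 — all 5 distinct ✓
Every symbol of L1 meets every symbol of L2 exactly once, so all 25 pairs are distinct (25 of 25).
Conclusion: YES.

YES


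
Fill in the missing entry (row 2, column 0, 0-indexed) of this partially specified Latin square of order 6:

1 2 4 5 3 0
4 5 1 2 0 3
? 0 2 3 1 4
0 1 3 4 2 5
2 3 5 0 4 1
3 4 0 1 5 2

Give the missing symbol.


Row 2 contains symbols [0, 1, 2, 3, 4] — missing [5].
Column 0 contains symbols [0, 1, 2, 3, 4] — missing [5].
The missing symbol must appear in both missing sets; intersection = [5].
Therefore the hidden value is 5.

Missing value = 5.


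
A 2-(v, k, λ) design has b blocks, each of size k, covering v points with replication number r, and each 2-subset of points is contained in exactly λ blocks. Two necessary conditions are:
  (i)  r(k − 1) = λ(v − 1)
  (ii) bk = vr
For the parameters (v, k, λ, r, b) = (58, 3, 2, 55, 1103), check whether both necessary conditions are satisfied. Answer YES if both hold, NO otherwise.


Condition (i): r(k − 1) = 55·2 = 110; λ(v − 1) = 2·57 = 114. Match? NO.
Condition (ii): bk = 1103·3 = 3309; vr = 58·55 = 3190. Match? NO.
Both conditions hold? NO.

NO


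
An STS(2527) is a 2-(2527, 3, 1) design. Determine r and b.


An STS(v) is a 2-(v, 3, 1) BIBD: block size k = 3, λ = 1.
Replication: r(k − 1) = λ(v − 1) ⇒ r·2 = 2527 − 1 = 2526 ⇒ r = 1263.
Block count: b = v(v − 1)/6 = 2527·2526/6 = 6383202/6 = 1063867.
(Check via bk = vr: 1063867·3 = 3191601 = 2527·1263 = 3191601 ✓.)

r = 1263, b = 1063867.


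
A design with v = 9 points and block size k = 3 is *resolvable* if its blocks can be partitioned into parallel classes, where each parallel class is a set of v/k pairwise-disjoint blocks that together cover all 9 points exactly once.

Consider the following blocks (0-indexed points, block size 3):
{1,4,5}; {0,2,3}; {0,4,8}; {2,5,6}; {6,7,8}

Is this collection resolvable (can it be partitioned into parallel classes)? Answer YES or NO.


v = 9, block size k = 3, number of blocks = 5.
For resolvability, blocks must partition into parallel classes of size v/k = 3.
Total blocks must therefore be a multiple of 3: 5 = 3·1 + 2 ⇒ not divisible ✗.
Resolvable? NO.

NO


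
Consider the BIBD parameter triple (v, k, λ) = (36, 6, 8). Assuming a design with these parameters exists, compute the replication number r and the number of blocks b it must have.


Any 2-(v, k, λ) BIBD satisfies two necessary conditions:
  (i)  Each point sits in r blocks, and counting incidences through any fixed point gives r(k − 1) = λ(v − 1), so r = λ(v − 1)/(k − 1).
  (ii) Total incidences bk = vr, so b = vr/k.
Step 1: r = λ(v − 1)/(k − 1) = 8·(36 − 1)/(6 − 1) = 8·35/5 = 280/5 = 56.
Step 2: b = vr/k = 36·56/6 = 2016/6 = 336.
Check integrality: r = 56 ∈ Z ✓, b = 336 ∈ Z ✓.
(These identities are necessary conditions: they determine r and b for any design with these parameters, but do not by themselves prove that one exists.)

r = 56, b = 336.


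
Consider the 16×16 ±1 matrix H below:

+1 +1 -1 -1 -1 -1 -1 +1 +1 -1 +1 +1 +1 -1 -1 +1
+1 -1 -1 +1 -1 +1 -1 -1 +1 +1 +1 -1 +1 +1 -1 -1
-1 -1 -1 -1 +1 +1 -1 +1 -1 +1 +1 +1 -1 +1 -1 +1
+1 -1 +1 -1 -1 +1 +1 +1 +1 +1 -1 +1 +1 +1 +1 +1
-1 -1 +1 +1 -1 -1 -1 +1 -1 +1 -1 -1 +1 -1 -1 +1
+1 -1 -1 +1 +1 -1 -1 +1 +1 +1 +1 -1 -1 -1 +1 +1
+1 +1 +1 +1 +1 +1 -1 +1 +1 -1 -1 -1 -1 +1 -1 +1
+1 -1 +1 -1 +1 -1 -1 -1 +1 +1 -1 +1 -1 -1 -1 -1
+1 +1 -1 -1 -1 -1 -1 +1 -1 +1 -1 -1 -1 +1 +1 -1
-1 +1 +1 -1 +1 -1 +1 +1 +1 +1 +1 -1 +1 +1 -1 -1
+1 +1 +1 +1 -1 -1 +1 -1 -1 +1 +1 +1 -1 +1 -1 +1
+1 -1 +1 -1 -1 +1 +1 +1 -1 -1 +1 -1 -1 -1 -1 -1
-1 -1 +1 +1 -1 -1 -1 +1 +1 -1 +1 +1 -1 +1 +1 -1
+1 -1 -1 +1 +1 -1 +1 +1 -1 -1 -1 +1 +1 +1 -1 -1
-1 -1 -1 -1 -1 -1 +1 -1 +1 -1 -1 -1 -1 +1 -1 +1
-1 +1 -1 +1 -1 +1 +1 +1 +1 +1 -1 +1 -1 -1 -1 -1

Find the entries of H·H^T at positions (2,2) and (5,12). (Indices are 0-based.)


Row 2 of H: [-1, -1, -1, -1, 1, 1, -1, 1, -1, 1, 1, 1, -1, 1, -1, 1].
Row 5 of H: [1, -1, -1, 1, 1, -1, -1, 1, 1, 1, 1, -1, -1, -1, 1, 1].
Row 12 of H: [-1, -1, 1, 1, -1, -1, -1, 1, 1, -1, 1, 1, -1, 1, 1, -1].
(H·H^T)[2][2] = Σ_j H[2][j]·H[2][j] = (-1)² + (-1)² + (-1)² + (-1)² + (1)² + (1)² + (-1)² + (1)² + (-1)² + (1)² + (1)² + (1)² + (-1)² + (1)² + (-1)² + (1)² = 1 + 1 + 1 + 1 + 1 + 1 + 1 + 1 + 1 + 1 + 1 + 1 + 1 + 1 + 1 + 1 = 16.
(H·H^T)[5][12] = Σ_j H[5][j]·H[12][j] = (1)·(-1) + (-1)·(-1) + (-1)·(1) + (1)·(1) + (1)·(-1) + (-1)·(-1) + (-1)·(-1) + (1)·(1) + (1)·(1) + (1)·(-1) + (1)·(1) + (-1)·(1) + (-1)·(-1) + (-1)·(1) + (1)·(1) + (1)·(-1) = -1 + 1 + -1 + 1 + -1 + 1 + 1 + 1 + 1 + -1 + 1 + -1 + 1 + -1 + 1 + -1 = 2.
Rows 5 and 12 are not orthogonal (dot product = 2 ≠ 0), so H is not a Hadamard matrix.

(2,2) entry = 16; (5,12) entry = 2.


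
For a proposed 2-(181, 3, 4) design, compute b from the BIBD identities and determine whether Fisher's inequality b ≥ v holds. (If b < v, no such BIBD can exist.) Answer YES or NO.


r = λ(v − 1)/(k − 1) = 4·180/2 = 360.
b = vr/k = 181·360/3 = 21720.
Fisher's inequality: b ≥ v ⇔ 21720 ≥ 181? YES.

YES


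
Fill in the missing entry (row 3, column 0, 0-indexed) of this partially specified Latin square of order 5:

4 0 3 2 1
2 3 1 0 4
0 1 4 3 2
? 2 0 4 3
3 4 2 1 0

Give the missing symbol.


Row 3 contains symbols [0, 2, 3, 4] — missing [1].
Column 0 contains symbols [0, 2, 3, 4] — missing [1].
The missing symbol must appear in both missing sets; intersection = [1].
Therefore the hidden value is 1.

Missing value = 1.


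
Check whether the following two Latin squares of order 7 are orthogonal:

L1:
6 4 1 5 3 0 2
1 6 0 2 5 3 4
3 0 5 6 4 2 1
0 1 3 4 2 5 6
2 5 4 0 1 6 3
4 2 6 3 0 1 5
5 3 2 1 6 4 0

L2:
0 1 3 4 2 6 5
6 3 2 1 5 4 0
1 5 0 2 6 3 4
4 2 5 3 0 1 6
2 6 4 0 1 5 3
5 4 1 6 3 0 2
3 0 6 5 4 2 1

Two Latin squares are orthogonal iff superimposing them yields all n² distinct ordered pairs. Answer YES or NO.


Form the n² = 49 superimposed pairs (L1[i][j], L2[i][j]), row by row (rows and columns indexed from 0):
row 0: (6,0) (4,1) (1,3) (5,4) (3,2) (0,6) (2,5)
row 1: (1,6) (6,3) (0,2) (2,1) (5,5) (3,4) (4,0)
row 2: (3,1) (0,5) (5,0) (6,2) (4,6) (2,3) (1,4)
row 3: (0,4) (1,2) (3,5) (4,3) (2,0) (5,1) (6,6)
row 4: (2,2) (5,6) (4,4) (0,0) (1,1) (6,5) (3,3)
row 5: (4,5) (2,4) (6,1) (3,6) (0,3) (1,0) (5,2)
row 6: (5,3) (3,0) (2,6) (1,5) (6,4) (4,2) (0,1)
Orthogonality requires all 49 pairs distinct.
Check by first coordinate: for each symbol s of L1, list the L2 entries in the n cells where L1 = s; they must all differ.
  L1 = 0: L2 entries (in reading order) 6, 2, 5, 4, 0, 3, 1 — all 7 distinct ✓
  L1 = 1: L2 entries (in reading order) 3, 6, 4, 2, 1, 0, 5 — all 7 distinct ✓
  L1 = 2: L2 entries (in reading order) 5, 1, 3, 0, 2, 4, 6 — all 7 distinct ✓
  L1 = 3: L2 entries (in reading order) 2, 4, 1, 5, 3, 6, 0 — all 7 distinct ✓
  L1 = 4: L2 entries (in reading order) 1, 0, 6, 3, 4, 5, 2 — all 7 distinct ✓
  L1 = 5: L2 entries (in reading order) 4, 5, 0, 1, 6, 2, 3 — all 7 distinct ✓
  L1 = 6: L2 entries (in reading order) 0, 3, 2, 6, 5, 1, 4 — all 7 distinct ✓
Every symbol of L1 meets every symbol of L2 exactly once, so all 49 pairs are distinct (49 of 49).
Conclusion: YES.

YES


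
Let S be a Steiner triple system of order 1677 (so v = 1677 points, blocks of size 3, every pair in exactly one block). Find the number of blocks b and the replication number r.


An STS(v) is a 2-(v, 3, 1) BIBD: block size k = 3, λ = 1.
Replication: r(k − 1) = λ(v − 1) ⇒ r·2 = 1677 − 1 = 1676 ⇒ r = 838.
Block count: b = v(v − 1)/6 = 1677·1676/6 = 2810652/6 = 468442.
(Check via bk = vr: 468442·3 = 1405326 = 1677·838 = 1405326 ✓.)

r = 838, b = 468442.


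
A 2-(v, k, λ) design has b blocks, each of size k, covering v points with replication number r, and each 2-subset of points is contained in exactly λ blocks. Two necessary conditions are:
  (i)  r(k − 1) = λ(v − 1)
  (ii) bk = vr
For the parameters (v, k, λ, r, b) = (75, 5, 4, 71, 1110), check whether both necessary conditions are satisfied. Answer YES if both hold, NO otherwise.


Condition (i): r(k − 1) = 71·4 = 284; λ(v − 1) = 4·74 = 296. Match? NO.
Condition (ii): bk = 1110·5 = 5550; vr = 75·71 = 5325. Match? NO.
Both conditions hold? NO.

NO


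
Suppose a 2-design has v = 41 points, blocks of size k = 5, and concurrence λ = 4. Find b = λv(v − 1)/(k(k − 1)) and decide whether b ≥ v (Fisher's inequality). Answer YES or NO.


r = λ(v − 1)/(k − 1) = 4·40/4 = 40.
b = vr/k = 41·40/5 = 328.
Fisher's inequality: b ≥ v ⇔ 328 ≥ 41? YES.

YES


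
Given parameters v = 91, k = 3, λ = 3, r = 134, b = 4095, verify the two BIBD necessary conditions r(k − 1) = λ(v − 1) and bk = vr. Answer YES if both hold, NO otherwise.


Condition (i): r(k − 1) = 134·2 = 268; λ(v − 1) = 3·90 = 270. Match? NO.
Condition (ii): bk = 4095·3 = 12285; vr = 91·134 = 12194. Match? NO.
Both conditions hold? NO.

NO


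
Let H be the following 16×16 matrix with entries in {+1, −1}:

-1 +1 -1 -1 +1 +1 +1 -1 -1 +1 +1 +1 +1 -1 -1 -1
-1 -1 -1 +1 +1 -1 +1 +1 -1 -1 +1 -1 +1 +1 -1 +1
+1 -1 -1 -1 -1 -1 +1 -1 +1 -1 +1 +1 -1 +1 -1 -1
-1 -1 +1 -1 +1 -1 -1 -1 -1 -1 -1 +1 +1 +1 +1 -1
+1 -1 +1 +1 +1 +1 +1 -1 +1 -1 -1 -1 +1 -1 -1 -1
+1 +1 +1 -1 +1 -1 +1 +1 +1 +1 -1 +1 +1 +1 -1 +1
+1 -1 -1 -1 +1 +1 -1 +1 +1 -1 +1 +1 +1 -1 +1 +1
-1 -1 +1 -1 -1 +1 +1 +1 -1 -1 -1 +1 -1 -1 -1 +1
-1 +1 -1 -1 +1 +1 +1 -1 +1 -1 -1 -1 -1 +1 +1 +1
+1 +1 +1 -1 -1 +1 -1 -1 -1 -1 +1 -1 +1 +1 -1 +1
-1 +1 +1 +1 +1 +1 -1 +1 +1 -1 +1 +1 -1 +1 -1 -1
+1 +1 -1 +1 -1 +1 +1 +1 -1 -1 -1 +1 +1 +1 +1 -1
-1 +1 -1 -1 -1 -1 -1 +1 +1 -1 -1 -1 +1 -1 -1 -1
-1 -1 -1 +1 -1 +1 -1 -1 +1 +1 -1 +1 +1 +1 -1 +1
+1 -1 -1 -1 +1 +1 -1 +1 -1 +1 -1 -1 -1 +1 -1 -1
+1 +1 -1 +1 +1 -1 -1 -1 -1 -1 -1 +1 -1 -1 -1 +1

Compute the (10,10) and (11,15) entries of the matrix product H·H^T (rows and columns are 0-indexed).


Row 10 of H: [-1, 1, 1, 1, 1, 1, -1, 1, 1, -1, 1, 1, -1, 1, -1, -1].
Row 11 of H: [1, 1, -1, 1, -1, 1, 1, 1, -1, -1, -1, 1, 1, 1, 1, -1].
Row 15 of H: [1, 1, -1, 1, 1, -1, -1, -1, -1, -1, -1, 1, -1, -1, -1, 1].
(H·H^T)[10][10] = Σ_j H[10][j]·H[10][j] = (-1)² + (1)² + (1)² + (1)² + (1)² + (1)² + (-1)² + (1)² + (1)² + (-1)² + (1)² + (1)² + (-1)² + (1)² + (-1)² + (-1)² = 1 + 1 + 1 + 1 + 1 + 1 + 1 + 1 + 1 + 1 + 1 + 1 + 1 + 1 + 1 + 1 = 16.
(H·H^T)[11][15] = Σ_j H[11][j]·H[15][j] = (1)·(1) + (1)·(1) + (-1)·(-1) + (1)·(1) + (-1)·(1) + (1)·(-1) + (1)·(-1) + (1)·(-1) + (-1)·(-1) + (-1)·(-1) + (-1)·(-1) + (1)·(1) + (1)·(-1) + (1)·(-1) + (1)·(-1) + (-1)·(1) = 1 + 1 + 1 + 1 + -1 + -1 + -1 + -1 + 1 + 1 + 1 + 1 + -1 + -1 + -1 + -1 = 0.
So rows 11 and 15 are orthogonal; the diagonal entry equals n = 16.

(10,10) entry = 16; (11,15) entry = 0.


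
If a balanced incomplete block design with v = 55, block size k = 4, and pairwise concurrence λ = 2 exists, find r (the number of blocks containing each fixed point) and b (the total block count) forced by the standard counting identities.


Any 2-(v, k, λ) BIBD satisfies two necessary conditions:
  (i)  Each point sits in r blocks, and counting incidences through any fixed point gives r(k − 1) = λ(v − 1), so r = λ(v − 1)/(k − 1).
  (ii) Total incidences bk = vr, so b = vr/k.
Step 1: r = λ(v − 1)/(k − 1) = 2·(55 − 1)/(4 − 1) = 2·54/3 = 108/3 = 36.
Step 2: b = vr/k = 55·36/4 = 1980/4 = 495.
Check integrality: r = 36 ∈ Z ✓, b = 495 ∈ Z ✓.
(These identities are necessary conditions: they determine r and b for any design with these parameters, but do not by themselves prove that one exists.)

r = 36, b = 495.


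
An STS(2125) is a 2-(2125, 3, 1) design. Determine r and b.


An STS(v) is a 2-(v, 3, 1) BIBD: block size k = 3, λ = 1.
Replication: r(k − 1) = λ(v − 1) ⇒ r·2 = 2125 − 1 = 2124 ⇒ r = 1062.
Block count: b = v(v − 1)/6 = 2125·2124/6 = 4513500/6 = 752250.

r = 1062, b = 752250.


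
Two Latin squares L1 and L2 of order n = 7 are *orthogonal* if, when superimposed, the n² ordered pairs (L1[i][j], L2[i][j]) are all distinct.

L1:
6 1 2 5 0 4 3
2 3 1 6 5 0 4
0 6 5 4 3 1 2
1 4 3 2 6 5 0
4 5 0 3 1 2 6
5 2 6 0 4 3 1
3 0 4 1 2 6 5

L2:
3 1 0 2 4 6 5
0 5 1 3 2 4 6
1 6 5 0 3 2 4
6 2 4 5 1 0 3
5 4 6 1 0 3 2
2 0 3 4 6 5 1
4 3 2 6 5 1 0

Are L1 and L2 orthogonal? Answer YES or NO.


Form the n² = 49 superimposed pairs (L1[i][j], L2[i][j]), row by row (rows and columns indexed from 0):
row 0: (6,3) (1,1) (2,0) (5,2) (0,4) (4,6) (3,5)
row 1: (2,0) (3,5) (1,1) (6,3) (5,2) (0,4) (4,6)
row 2: (0,1) (6,6) (5,5) (4,0) (3,3) (1,2) (2,4)
row 3: (1,6) (4,2) (3,4) (2,5) (6,1) (5,0) (0,3)
row 4: (4,5) (5,4) (0,6) (3,1) (1,0) (2,3) (6,2)
row 5: (5,2) (2,0) (6,3) (0,4) (4,6) (3,5) (1,1)
row 6: (3,4) (0,3) (4,2) (1,6) (2,5) (6,1) (5,0)
Orthogonality requires all 49 pairs distinct.
But the pair (2,0) repeats: cell (0,2) has L1 = 2, L2 = 0, and cell (1,0) has L1 = 2, L2 = 0.
A repeated pair means some other pair never occurs (only 28 distinct pairs out of 49), so the squares are not orthogonal.
Conclusion: NO.

NO


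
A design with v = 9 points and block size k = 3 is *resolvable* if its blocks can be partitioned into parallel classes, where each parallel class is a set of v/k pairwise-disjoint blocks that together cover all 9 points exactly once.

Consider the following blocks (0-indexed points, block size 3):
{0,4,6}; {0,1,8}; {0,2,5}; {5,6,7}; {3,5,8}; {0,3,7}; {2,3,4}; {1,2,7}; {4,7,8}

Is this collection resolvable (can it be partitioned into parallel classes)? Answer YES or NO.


v = 9, block size k = 3, number of blocks = 9.
For resolvability, blocks must partition into parallel classes of size v/k = 3.
Total blocks must therefore be a multiple of 3: 9 = 3·3 + 0 ⇒ divisible ✓.
Consider block {0,2,5}. The only other block(s) in the collection disjoint from it are {4,7,8} — just 1 block(s). Any parallel class containing {0,2,5} would need 2 other blocks each disjoint from it, so no parallel class of size 3 can contain {0,2,5}.
Since every block must belong to some parallel class in a resolution, the collection cannot be partitioned into parallel classes.
Resolvable? NO.

NO


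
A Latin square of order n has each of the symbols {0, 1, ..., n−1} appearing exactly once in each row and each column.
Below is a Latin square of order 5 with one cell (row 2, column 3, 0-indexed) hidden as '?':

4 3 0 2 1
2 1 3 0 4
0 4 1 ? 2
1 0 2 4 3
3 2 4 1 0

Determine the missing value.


Row 2 contains symbols [0, 1, 2, 4] — missing [3].
Column 3 contains symbols [0, 1, 2, 4] — missing [3].
The missing symbol must appear in both missing sets; intersection = [3].
Therefore the hidden value is 3.

Missing value = 3.


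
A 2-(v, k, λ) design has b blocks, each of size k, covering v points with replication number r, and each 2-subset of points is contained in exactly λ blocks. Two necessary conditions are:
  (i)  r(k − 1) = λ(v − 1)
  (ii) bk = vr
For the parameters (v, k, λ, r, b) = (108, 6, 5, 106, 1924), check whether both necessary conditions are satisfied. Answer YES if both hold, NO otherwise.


Condition (i): r(k − 1) = 106·5 = 530; λ(v − 1) = 5·107 = 535. Match? NO.
Condition (ii): bk = 1924·6 = 11544; vr = 108·106 = 11448. Match? NO.
Both conditions hold? NO.

NO


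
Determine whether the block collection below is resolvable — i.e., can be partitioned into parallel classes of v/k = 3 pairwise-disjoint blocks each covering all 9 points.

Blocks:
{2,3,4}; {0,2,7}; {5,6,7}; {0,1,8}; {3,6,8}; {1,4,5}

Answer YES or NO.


v = 9, block size k = 3, number of blocks = 6.
For resolvability, blocks must partition into parallel classes of size v/k = 3.
Total blocks must therefore be a multiple of 3: 6 = 3·2 + 0 ⇒ divisible ✓.
Greedy packing gives 2 candidate class(es). Each should be a full parallel class (size 3, covers all 9 points).
  Class 1 (3 blocks): {2,3,4}; {5,6,7}; {0,1,8}. Points covered: [0, 1, 2, 3, 4, 5, 6, 7, 8].
  Class 2 (3 blocks): {0,2,7}; {3,6,8}; {1,4,5}. Points covered: [0, 1, 2, 3, 4, 5, 6, 7, 8].
All classes full (size 3)? YES. All classes cover every point? YES.
Resolvable? YES.

YES


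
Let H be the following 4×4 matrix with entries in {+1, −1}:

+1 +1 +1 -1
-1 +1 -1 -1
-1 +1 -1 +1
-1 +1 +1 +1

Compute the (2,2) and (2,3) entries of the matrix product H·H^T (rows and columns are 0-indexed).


Row 2 of H: [-1, 1, -1, 1].
Row 3 of H: [-1, 1, 1, 1].
(H·H^T)[2][2] = Σ_j H[2][j]·H[2][j] = (-1)² + (1)² + (-1)² + (1)² = 1 + 1 + 1 + 1 = 4.
(H·H^T)[2][3] = Σ_j H[2][j]·H[3][j] = (-1)·(-1) + (1)·(1) + (-1)·(1) + (1)·(1) = 1 + 1 + -1 + 1 = 2.
Rows 2 and 3 are not orthogonal (dot product = 2 ≠ 0), so H is not a Hadamard matrix.

(2,2) entry = 4; (2,3) entry = 2.


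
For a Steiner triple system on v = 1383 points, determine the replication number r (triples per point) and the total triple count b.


An STS(v) is a 2-(v, 3, 1) BIBD: block size k = 3, λ = 1.
Replication: r(k − 1) = λ(v − 1) ⇒ r·2 = 1383 − 1 = 1382 ⇒ r = 691.
Block count: b = v(v − 1)/6 = 1383·1382/6 = 1911306/6 = 318551.
(Check via bk = vr: 318551·3 = 955653 = 1383·691 = 955653 ✓.)

r = 691, b = 318551.


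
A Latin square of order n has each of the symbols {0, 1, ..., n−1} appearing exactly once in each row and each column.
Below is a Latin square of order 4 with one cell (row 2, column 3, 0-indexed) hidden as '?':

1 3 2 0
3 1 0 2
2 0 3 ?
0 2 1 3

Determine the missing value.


Row 2 contains symbols [0, 2, 3] — missing [1].
Column 3 contains symbols [0, 2, 3] — missing [1].
The missing symbol must appear in both missing sets; intersection = [1].
Therefore the hidden value is 1.

Missing value = 1.


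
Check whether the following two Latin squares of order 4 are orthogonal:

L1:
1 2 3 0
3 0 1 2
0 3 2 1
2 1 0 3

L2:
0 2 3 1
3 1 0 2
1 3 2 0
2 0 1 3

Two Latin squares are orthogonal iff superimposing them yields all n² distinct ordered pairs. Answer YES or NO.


Form the n² = 16 superimposed pairs (L1[i][j], L2[i][j]), row by row (rows and columns indexed from 0):
row 0: (1,0) (2,2) (3,3) (0,1)
row 1: (3,3) (0,1) (1,0) (2,2)
row 2: (0,1) (3,3) (2,2) (1,0)
row 3: (2,2) (1,0) (0,1) (3,3)
Orthogonality requires all 16 pairs distinct.
But the pair (3,3) repeats: cell (0,2) has L1 = 3, L2 = 3, and cell (1,0) has L1 = 3, L2 = 3.
A repeated pair means some other pair never occurs (only 4 distinct pairs out of 16), so the squares are not orthogonal.
Conclusion: NO.

NO


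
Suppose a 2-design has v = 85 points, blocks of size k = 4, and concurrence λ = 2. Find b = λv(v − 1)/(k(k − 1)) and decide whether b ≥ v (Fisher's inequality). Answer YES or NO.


b = λv(v − 1)/(k(k − 1)) = 2·85·84/(4·3) = 14280/12 = 1190.
Compare with v = 85: b ≥ v, so Fisher's inequality holds.

YES


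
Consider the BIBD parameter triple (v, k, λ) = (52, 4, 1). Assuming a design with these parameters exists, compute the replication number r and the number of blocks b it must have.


Any 2-(v, k, λ) BIBD satisfies two necessary conditions:
  (i)  Each point sits in r blocks, and counting incidences through any fixed point gives r(k − 1) = λ(v − 1), so r = λ(v − 1)/(k − 1).
  (ii) Total incidences bk = vr, so b = vr/k.
Step 1: r = λ(v − 1)/(k − 1) = 1·(52 − 1)/(4 − 1) = 1·51/3 = 51/3 = 17.
Step 2: b = vr/k = 52·17/4 = 884/4 = 221.
Check integrality: r = 17 ∈ Z ✓, b = 221 ∈ Z ✓.
(These identities are necessary conditions: they determine r and b for any design with these parameters, but do not by themselves prove that one exists.)

r = 17, b = 221.


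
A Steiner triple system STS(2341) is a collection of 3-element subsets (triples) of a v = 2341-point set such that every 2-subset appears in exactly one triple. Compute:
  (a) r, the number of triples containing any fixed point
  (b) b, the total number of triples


An STS(v) is a 2-(v, 3, 1) BIBD: block size k = 3, λ = 1.
Replication: r(k − 1) = λ(v − 1) ⇒ r·2 = 2341 − 1 = 2340 ⇒ r = 1170.
Block count: bk = vr ⇒ b·3 = 2341·1170 = 2738970 ⇒ b = 912990.

r = 1170, b = 912990.


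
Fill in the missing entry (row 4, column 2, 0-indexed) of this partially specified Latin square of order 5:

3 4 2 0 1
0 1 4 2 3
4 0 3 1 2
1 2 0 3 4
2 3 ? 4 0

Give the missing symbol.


Row 4 contains symbols [0, 2, 3, 4] — missing [1].
Column 2 contains symbols [0, 2, 3, 4] — missing [1].
The missing symbol must appear in both missing sets; intersection = [1].
Therefore the hidden value is 1.

Missing value = 1.


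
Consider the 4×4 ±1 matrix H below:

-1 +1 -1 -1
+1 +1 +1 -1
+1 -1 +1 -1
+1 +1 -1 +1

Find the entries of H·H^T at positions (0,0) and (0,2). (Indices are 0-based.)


Row 0 of H: [-1, 1, -1, -1].
Row 2 of H: [1, -1, 1, -1].
(H·H^T)[0][0] = Σ_j H[0][j]·H[0][j] = (-1)² + (1)² + (-1)² + (-1)² = 1 + 1 + 1 + 1 = 4.
(H·H^T)[0][2] = Σ_j H[0][j]·H[2][j] = (-1)·(1) + (1)·(-1) + (-1)·(1) + (-1)·(-1) = -1 + -1 + -1 + 1 = -2.
Rows 0 and 2 are not orthogonal (dot product = -2 ≠ 0), so H is not a Hadamard matrix.

(0,0) entry = 4; (0,2) entry = -2.


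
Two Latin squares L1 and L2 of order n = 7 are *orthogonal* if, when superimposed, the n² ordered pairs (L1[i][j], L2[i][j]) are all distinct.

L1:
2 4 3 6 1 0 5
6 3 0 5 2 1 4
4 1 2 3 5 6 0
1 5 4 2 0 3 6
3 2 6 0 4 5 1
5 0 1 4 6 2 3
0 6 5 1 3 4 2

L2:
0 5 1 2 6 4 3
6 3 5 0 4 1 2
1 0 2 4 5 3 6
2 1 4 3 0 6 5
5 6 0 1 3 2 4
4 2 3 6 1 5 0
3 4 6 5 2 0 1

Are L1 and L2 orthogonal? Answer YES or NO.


Form the n² = 49 superimposed pairs (L1[i][j], L2[i][j]), row by row (rows and columns indexed from 0):
row 0: (2,0) (4,5) (3,1) (6,2) (1,6) (0,4) (5,3)
row 1: (6,6) (3,3) (0,5) (5,0) (2,4) (1,1) (4,2)
row 2: (4,1) (1,0) (2,2) (3,4) (5,5) (6,3) (0,6)
row 3: (1,2) (5,1) (4,4) (2,3) (0,0) (3,6) (6,5)
row 4: (3,5) (2,6) (6,0) (0,1) (4,3) (5,2) (1,4)
row 5: (5,4) (0,2) (1,3) (4,6) (6,1) (2,5) (3,0)
row 6: (0,3) (6,4) (5,6) (1,5) (3,2) (4,0) (2,1)
Orthogonality requires all 49 pairs distinct.
Check by first coordinate: for each symbol s of L1, list the L2 entries in the n cells where L1 = s; they must all differ.
  L1 = 0: L2 entries (in reading order) 4, 5, 6, 0, 1, 2, 3 — all 7 distinct ✓
  L1 = 1: L2 entries (in reading order) 6, 1, 0, 2, 4, 3, 5 — all 7 distinct ✓
  L1 = 2: L2 entries (in reading order) 0, 4, 2, 3, 6, 5, 1 — all 7 distinct ✓
  L1 = 3: L2 entries (in reading order) 1, 3, 4, 6, 5, 0, 2 — all 7 distinct ✓
  L1 = 4: L2 entries (in reading order) 5, 2, 1, 4, 3, 6, 0 — all 7 distinct ✓
  L1 = 5: L2 entries (in reading order) 3, 0, 5, 1, 2, 4, 6 — all 7 distinct ✓
  L1 = 6: L2 entries (in reading order) 2, 6, 3, 5, 0, 1, 4 — all 7 distinct ✓
Every symbol of L1 meets every symbol of L2 exactly once, so all 49 pairs are distinct (49 of 49).
Conclusion: YES.

YES


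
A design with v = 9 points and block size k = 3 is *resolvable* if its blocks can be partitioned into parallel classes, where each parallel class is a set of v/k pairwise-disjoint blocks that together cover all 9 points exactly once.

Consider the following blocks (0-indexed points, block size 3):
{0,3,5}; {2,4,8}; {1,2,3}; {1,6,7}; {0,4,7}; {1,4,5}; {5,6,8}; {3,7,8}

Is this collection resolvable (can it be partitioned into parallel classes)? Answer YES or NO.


v = 9, block size k = 3, number of blocks = 8.
For resolvability, blocks must partition into parallel classes of size v/k = 3.
Total blocks must therefore be a multiple of 3: 8 = 3·2 + 2 ⇒ not divisible ✗.
Resolvable? NO.

NO


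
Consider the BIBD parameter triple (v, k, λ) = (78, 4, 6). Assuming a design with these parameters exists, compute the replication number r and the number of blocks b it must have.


Any 2-(v, k, λ) BIBD satisfies two necessary conditions:
  (i)  Each point sits in r blocks, and counting incidences through any fixed point gives r(k − 1) = λ(v − 1), so r = λ(v − 1)/(k − 1).
  (ii) Total incidences bk = vr, so b = vr/k.
Step 1: r = λ(v − 1)/(k − 1) = 6·(78 − 1)/(4 − 1) = 6·77/3 = 462/3 = 154.
Step 2: b = vr/k = 78·154/4 = 12012/4 = 3003.
Check integrality: r = 154 ∈ Z ✓, b = 3003 ∈ Z ✓.
(These identities are necessary conditions: they determine r and b for any design with these parameters, but do not by themselves prove that one exists.)

r = 154, b = 3003.


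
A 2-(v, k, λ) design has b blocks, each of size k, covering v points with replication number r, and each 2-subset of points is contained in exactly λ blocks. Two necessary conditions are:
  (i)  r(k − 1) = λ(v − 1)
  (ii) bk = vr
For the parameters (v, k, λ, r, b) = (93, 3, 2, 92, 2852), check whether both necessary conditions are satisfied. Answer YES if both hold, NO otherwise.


Condition (i): r(k − 1) = 92·2 = 184; λ(v − 1) = 2·92 = 184. Match? YES.
Condition (ii): bk = 2852·3 = 8556; vr = 93·92 = 8556. Match? YES.
Both conditions hold? YES.

YES


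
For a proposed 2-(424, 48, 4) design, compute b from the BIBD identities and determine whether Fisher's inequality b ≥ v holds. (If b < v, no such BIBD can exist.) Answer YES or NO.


r = λ(v − 1)/(k − 1) = 4·423/47 = 36.
b = vr/k = 424·36/48 = 318.
Fisher's inequality: b ≥ v ⇔ 318 ≥ 424? NO.

NO


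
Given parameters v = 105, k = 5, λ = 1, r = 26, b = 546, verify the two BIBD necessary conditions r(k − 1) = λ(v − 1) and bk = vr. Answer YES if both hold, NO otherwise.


Condition (i): r(k − 1) = 26·4 = 104; λ(v − 1) = 1·104 = 104. Match? YES.
Condition (ii): bk = 546·5 = 2730; vr = 105·26 = 2730. Match? YES.
Both conditions hold? YES.

YES


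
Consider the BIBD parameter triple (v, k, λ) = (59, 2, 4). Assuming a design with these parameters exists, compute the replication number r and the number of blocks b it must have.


Any 2-(v, k, λ) BIBD satisfies two necessary conditions:
  (i)  Each point sits in r blocks, and counting incidences through any fixed point gives r(k − 1) = λ(v − 1), so r = λ(v − 1)/(k − 1).
  (ii) Total incidences bk = vr, so b = vr/k.
Step 1: r = λ(v − 1)/(k − 1) = 4·(59 − 1)/(2 − 1) = 4·58/1 = 232/1 = 232.
Step 2: b = vr/k = 59·232/2 = 13688/2 = 6844.
Check integrality: r = 232 ∈ Z ✓, b = 6844 ∈ Z ✓.
(These identities are necessary conditions: they determine r and b for any design with these parameters, but do not by themselves prove that one exists.)

r = 232, b = 6844.


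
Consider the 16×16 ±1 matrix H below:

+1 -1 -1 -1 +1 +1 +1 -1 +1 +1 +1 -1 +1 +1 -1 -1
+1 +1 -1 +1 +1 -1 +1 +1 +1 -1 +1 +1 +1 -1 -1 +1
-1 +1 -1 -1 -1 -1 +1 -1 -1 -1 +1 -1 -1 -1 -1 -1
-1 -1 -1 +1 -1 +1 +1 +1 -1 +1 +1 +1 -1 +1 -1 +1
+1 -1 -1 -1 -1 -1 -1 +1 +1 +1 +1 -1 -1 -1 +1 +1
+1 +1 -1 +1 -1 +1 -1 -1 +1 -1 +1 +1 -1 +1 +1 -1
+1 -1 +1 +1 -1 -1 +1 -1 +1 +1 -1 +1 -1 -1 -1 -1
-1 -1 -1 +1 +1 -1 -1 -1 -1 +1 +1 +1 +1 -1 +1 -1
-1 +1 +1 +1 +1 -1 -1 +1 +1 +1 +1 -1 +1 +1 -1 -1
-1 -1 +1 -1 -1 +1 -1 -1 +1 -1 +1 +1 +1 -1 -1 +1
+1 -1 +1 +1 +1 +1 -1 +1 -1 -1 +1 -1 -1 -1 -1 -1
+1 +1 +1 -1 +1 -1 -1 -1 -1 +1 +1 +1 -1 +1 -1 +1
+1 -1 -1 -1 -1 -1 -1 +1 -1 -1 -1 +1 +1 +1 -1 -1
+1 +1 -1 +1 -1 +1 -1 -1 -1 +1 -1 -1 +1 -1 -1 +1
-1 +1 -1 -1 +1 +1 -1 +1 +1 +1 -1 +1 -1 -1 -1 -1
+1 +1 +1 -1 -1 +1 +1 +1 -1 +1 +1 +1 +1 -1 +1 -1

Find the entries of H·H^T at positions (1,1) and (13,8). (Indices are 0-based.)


Row 1 of H: [1, 1, -1, 1, 1, -1, 1, 1, 1, -1, 1, 1, 1, -1, -1, 1].
Row 8 of H: [-1, 1, 1, 1, 1, -1, -1, 1, 1, 1, 1, -1, 1, 1, -1, -1].
Row 13 of H: [1, 1, -1, 1, -1, 1, -1, -1, -1, 1, -1, -1, 1, -1, -1, 1].
(H·H^T)[1][1] = Σ_j H[1][j]·H[1][j] = (1)² + (1)² + (-1)² + (1)² + (1)² + (-1)² + (1)² + (1)² + (1)² + (-1)² + (1)² + (1)² + (1)² + (-1)² + (-1)² + (1)² = 1 + 1 + 1 + 1 + 1 + 1 + 1 + 1 + 1 + 1 + 1 + 1 + 1 + 1 + 1 + 1 = 16.
(H·H^T)[13][8] = Σ_j H[13][j]·H[8][j] = (1)·(-1) + (1)·(1) + (-1)·(1) + (1)·(1) + (-1)·(1) + (1)·(-1) + (-1)·(-1) + (-1)·(1) + (-1)·(1) + (1)·(1) + (-1)·(1) + (-1)·(-1) + (1)·(1) + (-1)·(1) + (-1)·(-1) + (1)·(-1) = -1 + 1 + -1 + 1 + -1 + -1 + 1 + -1 + -1 + 1 + -1 + 1 + 1 + -1 + 1 + -1 = -2.
Rows 13 and 8 are not orthogonal (dot product = -2 ≠ 0), so H is not a Hadamard matrix.

(1,1) entry = 16; (13,8) entry = -2.


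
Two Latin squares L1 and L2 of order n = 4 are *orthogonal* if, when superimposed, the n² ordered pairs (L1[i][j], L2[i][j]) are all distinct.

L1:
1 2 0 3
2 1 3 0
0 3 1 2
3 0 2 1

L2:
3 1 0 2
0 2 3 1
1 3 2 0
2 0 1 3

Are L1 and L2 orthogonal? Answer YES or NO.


Form the n² = 16 superimposed pairs (L1[i][j], L2[i][j]), row by row (rows and columns indexed from 0):
row 0: (1,3) (2,1) (0,0) (3,2)
row 1: (2,0) (1,2) (3,3) (0,1)
row 2: (0,1) (3,3) (1,2) (2,0)
row 3: (3,2) (0,0) (2,1) (1,3)
Orthogonality requires all 16 pairs distinct.
But the pair (0,1) repeats: cell (1,3) has L1 = 0, L2 = 1, and cell (2,0) has L1 = 0, L2 = 1.
A repeated pair means some other pair never occurs (only 8 distinct pairs out of 16), so the squares are not orthogonal.
Conclusion: NO.

NO


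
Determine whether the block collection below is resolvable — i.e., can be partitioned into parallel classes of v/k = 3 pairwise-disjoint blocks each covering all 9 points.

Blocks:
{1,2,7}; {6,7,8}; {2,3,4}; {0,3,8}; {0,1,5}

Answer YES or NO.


v = 9, block size k = 3, number of blocks = 5.
For resolvability, blocks must partition into parallel classes of size v/k = 3.
Total blocks must therefore be a multiple of 3: 5 = 3·1 + 2 ⇒ not divisible ✗.
Resolvable? NO.

NO


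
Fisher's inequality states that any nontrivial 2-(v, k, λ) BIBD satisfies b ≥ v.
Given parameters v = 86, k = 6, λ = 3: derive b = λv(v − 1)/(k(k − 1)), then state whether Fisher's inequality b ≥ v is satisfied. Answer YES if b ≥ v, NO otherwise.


b = λv(v − 1)/(k(k − 1)) = 3·86·85/(6·5) = 21930/30 = 731.
Compare with v = 86: b ≥ v, so Fisher's inequality holds.

YES


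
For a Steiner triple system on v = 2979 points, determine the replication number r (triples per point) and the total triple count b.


An STS(v) is a 2-(v, 3, 1) BIBD: block size k = 3, λ = 1.
Replication: r(k − 1) = λ(v − 1) ⇒ r·2 = 2979 − 1 = 2978 ⇒ r = 1489.
Block count: bk = vr ⇒ b·3 = 2979·1489 = 4435731 ⇒ b = 1478577.

r = 1489, b = 1478577.


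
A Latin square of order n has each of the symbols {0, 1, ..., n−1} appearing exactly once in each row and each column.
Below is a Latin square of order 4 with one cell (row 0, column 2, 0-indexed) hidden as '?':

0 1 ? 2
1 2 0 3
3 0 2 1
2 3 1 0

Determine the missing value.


Row 0 contains symbols [0, 1, 2] — missing [3].
Column 2 contains symbols [0, 1, 2] — missing [3].
The missing symbol must appear in both missing sets; intersection = [3].
Therefore the hidden value is 3.

Missing value = 3.


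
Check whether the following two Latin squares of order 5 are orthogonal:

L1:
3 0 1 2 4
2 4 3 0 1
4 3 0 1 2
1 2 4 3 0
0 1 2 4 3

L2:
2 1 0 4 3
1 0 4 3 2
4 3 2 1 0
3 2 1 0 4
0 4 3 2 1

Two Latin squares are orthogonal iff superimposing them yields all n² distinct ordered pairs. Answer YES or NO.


Form the n² = 25 superimposed pairs (L1[i][j], L2[i][j]), row by row (rows and columns indexed from 0):
row 0: (3,2) (0,1) (1,0) (2,4) (4,3)
row 1: (2,1) (4,0) (3,4) (0,3) (1,2)
row 2: (4,4) (3,3) (0,2) (1,1) (2,0)
row 3: (1,3) (2,2) (4,1) (3,0) (0,4)
row 4: (0,0) (1,4) (2,3) (4,2) (3,1)
Orthogonality requires all 25 pairs distinct.
Check by first coordinate: for each symbol s of L1, list the L2 entries in the n cells where L1 = s; they must all differ.
  L1 = 0: L2 entries (in reading order) 1, 3, 2, 4, 0 — all 5 distinct ✓
  L1 = 1: L2 entries (in reading order) 0, 2, 1, 3, 4 — all 5 distinct ✓
  L1 = 2: L2 entries (in reading order) 4, 1, 0, 2, 3 — all 5 distinct ✓
  L1 = 3: L2 entries (in reading order) 2, 4, 3, 0, 1 — all 5 distinct ✓
  L1 = 4: L2 entries (in reading order) 3, 0, 4, 1, 2 — all 5 distinct ✓
Every symbol of L1 meets every symbol of L2 exactly once, so all 25 pairs are distinct (25 of 25).
Conclusion: YES.

YES
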